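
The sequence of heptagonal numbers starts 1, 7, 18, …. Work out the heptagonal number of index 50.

6175

50·(5·50 − 3)/2 = 50·247/2 = 6175.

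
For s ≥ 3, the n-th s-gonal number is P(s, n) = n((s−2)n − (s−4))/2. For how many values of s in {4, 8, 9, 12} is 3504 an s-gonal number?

s = 4: P(4, 59) = 3481 and P(4, 60) = 3600; 3504 is not s-gonal.
s = 8: P(8, 34) = 3400 and P(8, 35) = 3605; 3504 is not s-gonal.
s = 9: P(9, 32) = 3504. ✓
s = 12: P(12, 26) = 3276 and P(12, 27) = 3537; 3504 is not s-gonal.
Hits: s ∈ {9} → 1.

1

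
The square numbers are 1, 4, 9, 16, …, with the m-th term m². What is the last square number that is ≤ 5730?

5625

Solve n² ≤ 5730 for integer n.
n = 75 gives 5625 ≤ 5730, while n = 76 gives 5776 > 5730; so the answer is 5625.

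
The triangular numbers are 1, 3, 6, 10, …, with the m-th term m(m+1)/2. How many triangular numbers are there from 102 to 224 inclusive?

7

The n-th triangular number is n(n+1)/2.
Smallest index with value ≥ 102: n = 14 (giving 105).
Largest index with value ≤ 224: n = 20 (giving 210).
Indices 14 through 20: 7 terms.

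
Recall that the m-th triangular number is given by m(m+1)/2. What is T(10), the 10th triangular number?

10·11/2 = 110/2 = 55.

55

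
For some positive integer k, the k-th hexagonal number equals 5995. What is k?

Set n(2n−1) = 5995, giving 2n² − n − 5995 = 0.
So n = (1 + 219) / 4 = 220/4 = 55.
Check: 55·(2·55 − 1) = 5995. ✓

55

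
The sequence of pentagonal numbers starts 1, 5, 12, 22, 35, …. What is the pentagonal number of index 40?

40·(3·40 − 1)/2 = 40·119/2 = 2380.

2380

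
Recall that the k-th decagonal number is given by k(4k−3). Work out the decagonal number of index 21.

The 21st decagonal number is n(4n−3) with n = 21.
21·(4·21 − 3) = 21·81 = 1701.

1701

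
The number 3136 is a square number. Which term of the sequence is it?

56

We need n² = 3136, so n = √3136 = 56.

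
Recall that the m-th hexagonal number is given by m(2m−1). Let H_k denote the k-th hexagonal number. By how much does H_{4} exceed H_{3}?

Consecutive hexagonal numbers differ by 4n − 3: here 4·4 − 3 = 13.

13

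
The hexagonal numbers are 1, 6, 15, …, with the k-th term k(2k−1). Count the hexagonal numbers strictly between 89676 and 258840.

147

The n-th hexagonal number is n(2n−1).
Smallest index with value > 89676: n = 213 (giving 90525).
Largest index with value < 258840: n = 359 (giving 257403).
Indices 213 through 359: 147 terms.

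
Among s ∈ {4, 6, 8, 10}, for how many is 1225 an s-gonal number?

s = 4: P(4, 35) = 1225. ✓
s = 6: P(6, 25) = 1225. ✓
s = 8: P(8, 20) = 1160 and P(8, 21) = 1281; 1225 is not s-gonal.
s = 10: P(10, 17) = 1105 and P(10, 18) = 1242; 1225 is not s-gonal.
Hits: s ∈ {4, 6} → 2.

2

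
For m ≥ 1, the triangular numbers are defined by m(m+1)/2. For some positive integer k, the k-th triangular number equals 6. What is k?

Set n(n+1)/2 = 6, giving n² + n − 12 = 0.
The discriminant is 1 + 8·6 = 49, and √49 = 7.
So n = (-1 + 7) / 2 = 6/2 = 3.

3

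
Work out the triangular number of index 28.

406

28·29/2 = 812/2 = 406.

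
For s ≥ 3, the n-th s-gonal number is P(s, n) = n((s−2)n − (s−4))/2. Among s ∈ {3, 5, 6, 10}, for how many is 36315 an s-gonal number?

s = 3: P(3, 269) = 36315. ✓
s = 5: P(5, 155) = 35960 and P(5, 156) = 36426; 36315 is not s-gonal.
s = 6: P(6, 135) = 36315. ✓
s = 10: P(10, 95) = 35815 and P(10, 96) = 36576; 36315 is not s-gonal.
Hits: s ∈ {3, 6} → 2.

2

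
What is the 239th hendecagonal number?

256208

The 239th hendecagonal number is n(9n−7)/2 with n = 239.
239·(9·239 − 7)/2 = 239·2144/2 = 239·1072 = 256208.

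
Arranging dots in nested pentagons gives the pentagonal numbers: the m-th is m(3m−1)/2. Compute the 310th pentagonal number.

The 310th pentagonal number is n(3n−1)/2 with n = 310.
310·(3·310 − 1)/2 = 310·929/2 = 143995.

143995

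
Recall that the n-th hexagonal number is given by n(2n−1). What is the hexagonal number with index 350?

244650

The 350th hexagonal number is n(2n−1) with n = 350.
350·(2·350 − 1) = 350·699 = 244650.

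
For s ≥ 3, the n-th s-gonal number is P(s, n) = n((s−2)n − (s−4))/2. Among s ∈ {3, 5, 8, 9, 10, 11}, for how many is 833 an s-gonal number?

2

s = 3: P(3, 40) = 820 and P(3, 41) = 861; 833 is not s-gonal.
s = 5: P(5, 23) = 782 and P(5, 24) = 852; 833 is not s-gonal.
s = 8: P(8, 17) = 833. ✓
s = 9: P(9, 15) = 750 and P(9, 16) = 856; 833 is not s-gonal.
s = 10: P(10, 14) = 742 and P(10, 15) = 855; 833 is not s-gonal.
s = 11: P(11, 14) = 833. ✓
Hits: s ∈ {8, 11} → 2.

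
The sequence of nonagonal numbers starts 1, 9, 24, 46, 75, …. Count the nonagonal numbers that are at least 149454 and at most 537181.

186

The n-th nonagonal number is n(7n−5)/2.
Smallest index with value ≥ 149454: n = 207 (giving 149454).
Largest index with value ≤ 537181: n = 392 (giving 536844).
Indices 207 through 392: 186 terms.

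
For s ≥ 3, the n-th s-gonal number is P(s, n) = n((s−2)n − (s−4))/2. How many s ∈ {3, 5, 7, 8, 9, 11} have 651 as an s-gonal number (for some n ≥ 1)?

s = 3: P(3, 35) = 630 and P(3, 36) = 666; 651 is not s-gonal.
s = 5: P(5, 21) = 651. ✓
s = 7: P(7, 16) = 616 and P(7, 17) = 697; 651 is not s-gonal.
s = 8: P(8, 15) = 645 and P(8, 16) = 736; 651 is not s-gonal.
s = 9: P(9, 14) = 651. ✓
s = 11: P(11, 12) = 606 and P(11, 13) = 715; 651 is not s-gonal.
Hits: s ∈ {5, 9} → 2.

2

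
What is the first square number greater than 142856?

Solve n² > 142856 for integer n.
The largest n with value ≤ 142856 is 377 (since 142129 ≤ 142856 < 142884), so the first above is n = 378, value 142884.

142884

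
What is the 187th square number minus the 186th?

373

n² − (n−1)² = 2n − 1, so 187² − 186² = 2·187 − 1 = 373.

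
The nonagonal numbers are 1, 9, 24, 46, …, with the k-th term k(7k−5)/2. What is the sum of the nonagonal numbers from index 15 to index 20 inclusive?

Σ i(7i−5)/2 = (7Σi² − 5Σi) / 2 over i = 15..20.
Σi = 210 − 105 = 105 and Σi² = 2870 − 1015 = 1855.
(7·1855 − 5·105) / 2 = 12460/2 = 6230.

6230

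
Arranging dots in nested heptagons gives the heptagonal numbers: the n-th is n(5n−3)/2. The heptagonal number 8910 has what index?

60

Set n(5n−3)/2 = 8910, giving 5n² − 3n − 17820 = 0.
The discriminant is 9 + 40·8910 = 356409, and √356409 = 597.
So n = (3 + 597) / 10 = 600/10 = 60.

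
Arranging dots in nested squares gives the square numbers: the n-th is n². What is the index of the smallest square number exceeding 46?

7

Solve n² > 46 for integer n.
The largest n with value ≤ 46 is 6 (since 36 ≤ 46 < 49), so the first above is n = 7, value 49.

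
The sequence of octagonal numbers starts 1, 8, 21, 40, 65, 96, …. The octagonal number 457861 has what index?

391

Set n(3n−2) = 457861, giving 3n² − 2n − 457861 = 0.
The discriminant is 4 + 12·457861 = 5494336, and √5494336 = 2344.
So n = (2 + 2344) / 6 = 2346/6 = 391.
Check: 391·(3·391 − 2) = 457861. ✓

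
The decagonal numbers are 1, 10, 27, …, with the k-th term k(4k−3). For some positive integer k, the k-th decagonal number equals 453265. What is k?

Set n(4n−3) = 453265, giving 4n² − 3n − 453265 = 0.
The discriminant is 9 + 16·453265 = 7252249, and √7252249 = 2693.
So n = (3 + 2693) / 8 = 2696/8 = 337.

337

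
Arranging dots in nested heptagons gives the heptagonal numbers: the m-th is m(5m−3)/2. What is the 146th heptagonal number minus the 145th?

Consecutive heptagonal numbers differ by 5n − 4: here 5·146 − 4 = 726.

726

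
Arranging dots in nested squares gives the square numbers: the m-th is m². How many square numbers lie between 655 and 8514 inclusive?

67

The n-th square number is n².
Smallest index with value ≥ 655: n = 26 (giving 676).
Largest index with value ≤ 8514: n = 92 (giving 8464).
Indices 26 through 92: 67 terms.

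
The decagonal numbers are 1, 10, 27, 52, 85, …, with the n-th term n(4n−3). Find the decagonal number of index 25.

The 25th decagonal number is n(4n−3) with n = 25.
25·(4·25 − 3) = 25·97 = 2425.

2425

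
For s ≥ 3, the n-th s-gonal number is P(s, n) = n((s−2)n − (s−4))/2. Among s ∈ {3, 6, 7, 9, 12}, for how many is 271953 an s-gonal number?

2

s = 3: P(3, 737) = 271953. ✓
s = 6: P(6, 369) = 271953. ✓
s = 7: P(7, 330) = 271755 and P(7, 331) = 273406; 271953 is not s-gonal.
s = 9: P(9, 279) = 271746 and P(9, 280) = 273700; 271953 is not s-gonal.
s = 12: P(12, 233) = 270513 and P(12, 234) = 272844; 271953 is not s-gonal.
Hits: s ∈ {3, 6} → 2.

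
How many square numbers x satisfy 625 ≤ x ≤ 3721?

37

The n-th square number is n².
Smallest index with value ≥ 625: n = 25 (giving 625).
Largest index with value ≤ 3721: n = 61 (giving 3721).
Indices 25 through 61: 37 terms.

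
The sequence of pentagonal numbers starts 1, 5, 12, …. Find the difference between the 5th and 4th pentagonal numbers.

Consecutive pentagonal numbers differ by 3n − 2: here 3·5 − 2 = 13.

13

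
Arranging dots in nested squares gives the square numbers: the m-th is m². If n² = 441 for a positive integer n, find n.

21

We need n² = 441, so n = √441 = 21.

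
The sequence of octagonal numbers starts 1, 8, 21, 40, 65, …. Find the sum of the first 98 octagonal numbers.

945945

Σ i(3i−2) = 3Σi² − 2Σi over i = 1..98.
Σi = 4851 and Σi² = 318549.
3·318549 − 2·4851 = 945945.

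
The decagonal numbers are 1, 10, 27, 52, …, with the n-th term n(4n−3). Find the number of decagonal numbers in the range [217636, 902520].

The n-th decagonal number is n(4n−3).
Smallest index with value ≥ 217636: n = 234 (giving 218322).
Largest index with value ≤ 902520: n = 475 (giving 901075).
Indices 234 through 475: 242 terms.

242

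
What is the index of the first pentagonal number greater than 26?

Solve n(3n−1)/2 > 26 for integer n.
The largest n with value ≤ 26 is 4 (since 22 ≤ 26 < 35), so the first above is n = 5, value 35.

5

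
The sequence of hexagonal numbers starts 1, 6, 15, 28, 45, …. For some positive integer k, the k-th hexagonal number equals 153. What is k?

9

Set n(2n−1) = 153, giving 2n² − n − 153 = 0.
The discriminant is 1 + 8·153 = 1225, and √1225 = 35.
So n = (1 + 35) / 4 = 36/4 = 9.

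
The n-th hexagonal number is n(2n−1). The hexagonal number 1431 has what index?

Set n(2n−1) = 1431, giving 2n² − n − 1431 = 0.
The discriminant is 1 + 8·1431 = 11449, and √11449 = 107.
So n = (1 + 107) / 4 = 108/4 = 27.

27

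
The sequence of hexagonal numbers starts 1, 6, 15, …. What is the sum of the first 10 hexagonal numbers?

715

Σ i(2i−1) = 2Σi² − Σi over i = 1..10.
Σi = 55 and Σi² = 385.
2·385 − 1·55 = 715.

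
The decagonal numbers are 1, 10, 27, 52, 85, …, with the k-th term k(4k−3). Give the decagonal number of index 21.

The 21st decagonal number is n(4n−3) with n = 21.
21·(4·21 − 3) = 21·81 = 1701.

1701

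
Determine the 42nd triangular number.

42·43/2 = 1806/2 = 903.

903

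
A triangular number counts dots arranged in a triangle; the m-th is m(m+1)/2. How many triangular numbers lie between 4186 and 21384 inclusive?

116

The n-th triangular number is n(n+1)/2.
Smallest index with value ≥ 4186: n = 91 (giving 4186).
Largest index with value ≤ 21384: n = 206 (giving 21321).
Indices 91 through 206: 116 terms.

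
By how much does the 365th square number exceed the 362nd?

365² = 133225 and 362² = 131044.
Difference: 133225 − 131044 = 2181.

2181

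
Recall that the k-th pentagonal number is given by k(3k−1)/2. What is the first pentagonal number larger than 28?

Solve n(3n−1)/2 > 28 for integer n.
The largest n with value ≤ 28 is 4 (since 22 ≤ 28 < 35), so the first above is n = 5, value 35.

35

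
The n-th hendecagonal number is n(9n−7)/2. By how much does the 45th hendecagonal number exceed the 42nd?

45·(9·45 − 7)/2 = 8955 and 42·(9·42 − 7)/2 = 7791.
Difference: 8955 − 7791 = 1164.

1164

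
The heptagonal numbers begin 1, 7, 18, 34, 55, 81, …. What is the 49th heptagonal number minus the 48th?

Consecutive heptagonal numbers differ by 5n − 4: here 5·49 − 4 = 241.

241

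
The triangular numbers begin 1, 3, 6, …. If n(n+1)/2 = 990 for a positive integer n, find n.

44

Set n(n+1)/2 = 990, giving n² + n − 1980 = 0.
So n = (-1 + 89) / 2 = 88/2 = 44.
Check: 44·45/2 = 990. ✓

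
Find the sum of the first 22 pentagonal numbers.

5566

Σ i(3i−1)/2 = (3Σi² − Σi) / 2 over i = 1..22.
Σi = 253 and Σi² = 3795.
(3·3795 − 1·253) / 2 = 11132/2 = 5566.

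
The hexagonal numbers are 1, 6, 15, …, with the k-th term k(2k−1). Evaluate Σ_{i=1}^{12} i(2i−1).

1222

Σ i(2i−1) = 2Σi² − Σi over i = 1..12.
Σi = 78 and Σi² = 650.
2·650 − 1·78 = 1222.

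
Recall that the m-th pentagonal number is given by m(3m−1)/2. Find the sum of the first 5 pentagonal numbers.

75

Σ i(3i−1)/2 = (3Σi² − Σi) / 2 over i = 1..5.
Σi = 15 and Σi² = 55.
(3·55 − 1·15) / 2 = 150/2 = 75.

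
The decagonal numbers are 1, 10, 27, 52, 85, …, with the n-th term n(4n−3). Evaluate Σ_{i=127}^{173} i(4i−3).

Σ i(4i−3) = 4Σi² − 3Σi over i = 127..173.
Σi = 15051 − 8001 = 7050 and Σi² = 1740899 − 674751 = 1066148.
4·1066148 − 3·7050 = 4243442.

4243442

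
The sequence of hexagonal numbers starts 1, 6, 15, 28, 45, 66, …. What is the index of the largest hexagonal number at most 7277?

Solve n(2n−1) ≤ 7277 for integer n.
n = 60 gives 7140 ≤ 7277, while n = 61 gives 7381 > 7277; so the answer is index 60.

60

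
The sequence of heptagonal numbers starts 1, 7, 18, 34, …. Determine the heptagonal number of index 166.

The 166th heptagonal number is n(5n−3)/2 with n = 166.
166·(5·166 − 3)/2 = 166·827/2 = 68641.

68641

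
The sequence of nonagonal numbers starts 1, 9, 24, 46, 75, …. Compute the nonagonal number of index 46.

46·(7·46 − 5)/2 = 46·317/2 = 7291.

7291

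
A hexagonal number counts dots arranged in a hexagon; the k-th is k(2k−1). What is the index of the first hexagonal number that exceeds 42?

5

Solve n(2n−1) > 42 for integer n.
The largest n with value ≤ 42 is 4 (since 28 ≤ 42 < 45), so the first above is n = 5, value 45.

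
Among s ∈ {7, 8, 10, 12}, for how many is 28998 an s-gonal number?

s = 7: P(7, 108) = 28998. ✓
s = 8: P(8, 98) = 28616 and P(8, 99) = 29205; 28998 is not s-gonal.
s = 10: P(10, 85) = 28645 and P(10, 86) = 29326; 28998 is not s-gonal.
s = 12: P(12, 76) = 28576 and P(12, 77) = 29337; 28998 is not s-gonal.
Hits: s ∈ {7} → 1.

1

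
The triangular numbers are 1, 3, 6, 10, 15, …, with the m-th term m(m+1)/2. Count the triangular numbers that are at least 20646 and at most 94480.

The n-th triangular number is n(n+1)/2.
Smallest index with value ≥ 20646: n = 203 (giving 20706).
Largest index with value ≤ 94480: n = 434 (giving 94395).
Indices 203 through 434: 232 terms.

232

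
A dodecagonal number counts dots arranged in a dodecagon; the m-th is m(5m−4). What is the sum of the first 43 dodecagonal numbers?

Σ i(5i−4) = 5Σi² − 4Σi over i = 1..43.
Σi = 946 and Σi² = 27434.
5·27434 − 4·946 = 133386.

133386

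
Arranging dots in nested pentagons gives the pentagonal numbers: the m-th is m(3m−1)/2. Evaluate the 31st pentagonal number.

The 31st pentagonal number is n(3n−1)/2 with n = 31.
31·(3·31 − 1)/2 = 31·92/2 = 31·46 = 1426.

1426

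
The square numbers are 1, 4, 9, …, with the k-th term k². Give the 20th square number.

400

The 20th square number is n² with n = 20.
20² = 400.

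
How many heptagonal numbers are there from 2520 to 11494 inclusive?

36

The n-th heptagonal number is n(5n−3)/2.
Smallest index with value ≥ 2520: n = 33 (giving 2673).
Largest index with value ≤ 11494: n = 68 (giving 11458).
Indices 33 through 68: 36 terms.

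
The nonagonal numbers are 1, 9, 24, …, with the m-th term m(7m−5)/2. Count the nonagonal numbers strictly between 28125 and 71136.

The n-th nonagonal number is n(7n−5)/2.
Smallest index with value > 28125: n = 91 (giving 28756).
Largest index with value < 71136: n = 142 (giving 70219).
Indices 91 through 142: 52 terms.

52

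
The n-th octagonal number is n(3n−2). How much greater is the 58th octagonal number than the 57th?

343

Consecutive octagonal numbers differ by 6n − 5: here 6·58 − 5 = 343.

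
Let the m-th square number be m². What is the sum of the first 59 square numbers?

Σ_{i=1}^{59} i² = 59·60·119/6 = 70210.

70210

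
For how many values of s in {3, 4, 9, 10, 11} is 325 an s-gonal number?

s = 3: P(3, 25) = 325. ✓
s = 4: P(4, 18) = 324 and P(4, 19) = 361; 325 is not s-gonal.
s = 9: P(9, 10) = 325. ✓
s = 10: P(10, 9) = 297 and P(10, 10) = 370; 325 is not s-gonal.
s = 11: P(11, 8) = 260 and P(11, 9) = 333; 325 is not s-gonal.
Hits: s ∈ {3, 9} → 2.

2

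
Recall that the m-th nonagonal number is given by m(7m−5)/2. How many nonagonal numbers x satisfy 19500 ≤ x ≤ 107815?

The n-th nonagonal number is n(7n−5)/2.
Smallest index with value ≥ 19500: n = 75 (giving 19500).
Largest index with value ≤ 107815: n = 175 (giving 106750).
Indices 75 through 175: 101 terms.

101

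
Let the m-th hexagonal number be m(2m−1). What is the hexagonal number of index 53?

The 53rd hexagonal number is n(2n−1) with n = 53.
53·(2·53 − 1) = 53·105 = 5565.

5565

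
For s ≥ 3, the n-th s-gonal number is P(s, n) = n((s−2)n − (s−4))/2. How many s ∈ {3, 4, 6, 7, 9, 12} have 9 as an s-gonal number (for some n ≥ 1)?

2

s = 3: P(3, 3) = 6 and P(3, 4) = 10; 9 is not s-gonal.
s = 4: P(4, 3) = 9. ✓
s = 6: P(6, 2) = 6 and P(6, 3) = 15; 9 is not s-gonal.
s = 7: P(7, 2) = 7 and P(7, 3) = 18; 9 is not s-gonal.
s = 9: P(9, 2) = 9. ✓
s = 12: P(12, 1) = 1 and P(12, 2) = 12; 9 is not s-gonal.
Hits: s ∈ {4, 9} → 2.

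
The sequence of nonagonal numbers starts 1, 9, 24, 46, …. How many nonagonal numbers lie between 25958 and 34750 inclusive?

The n-th nonagonal number is n(7n−5)/2.
Smallest index with value ≥ 25958: n = 87 (giving 26274).
Largest index with value ≤ 34750: n = 100 (giving 34750).
Indices 87 through 100: 14 terms.

14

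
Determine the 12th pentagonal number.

210

The 12th pentagonal number is n(3n−1)/2 with n = 12.
12·(3·12 − 1)/2 = 12·35/2 = 210.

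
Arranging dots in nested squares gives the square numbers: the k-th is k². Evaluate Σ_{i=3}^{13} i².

814

Σ_{i=3}^{13} i² = 819 − 5 = 814.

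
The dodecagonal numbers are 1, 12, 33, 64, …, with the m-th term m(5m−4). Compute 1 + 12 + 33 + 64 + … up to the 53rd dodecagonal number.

Σ i(5i−4) = 5Σi² − 4Σi over i = 1..53.
Σi = 1431 and Σi² = 51039.
5·51039 − 4·1431 = 249471.

249471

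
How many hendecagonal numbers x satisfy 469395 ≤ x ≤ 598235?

42

The n-th hendecagonal number is n(9n−7)/2.
Smallest index with value ≥ 469395: n = 324 (giving 471258).
Largest index with value ≤ 598235: n = 365 (giving 598235).
Indices 324 through 365: 42 terms.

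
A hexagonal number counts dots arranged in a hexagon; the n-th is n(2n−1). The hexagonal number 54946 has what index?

166

Set n(2n−1) = 54946, giving 2n² − n − 54946 = 0.
The discriminant is 1 + 8·54946 = 439569, and √439569 = 663.
So n = (1 + 663) / 4 = 664/4 = 166.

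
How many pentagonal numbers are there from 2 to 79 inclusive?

6

The n-th pentagonal number is n(3n−1)/2.
Smallest index with value ≥ 2: n = 2 (giving 5).
Largest index with value ≤ 79: n = 7 (giving 70).
Indices 2 through 7: 6 terms.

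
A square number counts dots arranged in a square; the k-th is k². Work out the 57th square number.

The 57th square number is n² with n = 57.
57² = 3249.

3249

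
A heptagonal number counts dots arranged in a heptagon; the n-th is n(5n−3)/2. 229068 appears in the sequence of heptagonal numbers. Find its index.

Set n(5n−3)/2 = 229068, giving 5n² − 3n − 458136 = 0.
So n = (3 + 3027) / 10 = 3030/10 = 303.
Check: 303·(5·303 − 3)/2 = 229068. ✓

303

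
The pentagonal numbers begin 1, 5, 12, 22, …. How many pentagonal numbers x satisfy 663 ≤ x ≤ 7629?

The n-th pentagonal number is n(3n−1)/2.
Smallest index with value ≥ 663: n = 22 (giving 715).
Largest index with value ≤ 7629: n = 71 (giving 7526).
Indices 22 through 71: 50 terms.

50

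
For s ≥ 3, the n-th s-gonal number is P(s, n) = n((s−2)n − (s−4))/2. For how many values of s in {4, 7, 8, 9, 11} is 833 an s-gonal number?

2

s = 4: P(4, 28) = 784 and P(4, 29) = 841; 833 is not s-gonal.
s = 7: P(7, 18) = 783 and P(7, 19) = 874; 833 is not s-gonal.
s = 8: P(8, 17) = 833. ✓
s = 9: P(9, 15) = 750 and P(9, 16) = 856; 833 is not s-gonal.
s = 11: P(11, 14) = 833. ✓
Hits: s ∈ {8, 11} → 2.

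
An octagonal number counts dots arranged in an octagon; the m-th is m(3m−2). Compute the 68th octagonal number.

13736

The 68th octagonal number is n(3n−2) with n = 68.
68·(3·68 − 2) = 68·202 = 13736.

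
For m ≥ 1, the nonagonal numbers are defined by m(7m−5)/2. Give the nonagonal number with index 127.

56134

127·(7·127 − 5)/2 = 127·884/2 = 127·442 = 56134.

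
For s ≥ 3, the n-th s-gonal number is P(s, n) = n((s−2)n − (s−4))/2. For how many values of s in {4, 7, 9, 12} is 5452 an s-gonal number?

1

s = 4: P(4, 73) = 5329 and P(4, 74) = 5476; 5452 is not s-gonal.
s = 7: P(7, 47) = 5452. ✓
s = 9: P(9, 39) = 5226 and P(9, 40) = 5500; 5452 is not s-gonal.
s = 12: P(12, 33) = 5313 and P(12, 34) = 5644; 5452 is not s-gonal.
Hits: s ∈ {7} → 1.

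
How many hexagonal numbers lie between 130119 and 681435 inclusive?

328

The n-th hexagonal number is n(2n−1).
Smallest index with value ≥ 130119: n = 256 (giving 130816).
Largest index with value ≤ 681435: n = 583 (giving 679195).
Indices 256 through 583: 328 terms.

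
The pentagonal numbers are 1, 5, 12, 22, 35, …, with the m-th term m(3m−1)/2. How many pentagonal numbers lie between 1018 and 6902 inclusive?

42

The n-th pentagonal number is n(3n−1)/2.
Smallest index with value ≥ 1018: n = 27 (giving 1080).
Largest index with value ≤ 6902: n = 68 (giving 6902).
Indices 27 through 68: 42 terms.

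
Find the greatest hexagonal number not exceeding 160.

Solve n(2n−1) ≤ 160 for integer n.
n = 9 gives 153 ≤ 160, while n = 10 gives 190 > 160; so the answer is 153.

153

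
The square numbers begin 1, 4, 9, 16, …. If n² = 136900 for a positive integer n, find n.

We need n² = 136900, so n = √136900 = 370.
Check: 370² = 136900. ✓

370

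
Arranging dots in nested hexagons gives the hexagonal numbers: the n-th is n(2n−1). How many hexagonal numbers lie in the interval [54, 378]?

The n-th hexagonal number is n(2n−1).
Smallest index with value ≥ 54: n = 6 (giving 66).
Largest index with value ≤ 378: n = 14 (giving 378).
Indices 6 through 14: 9 terms.

9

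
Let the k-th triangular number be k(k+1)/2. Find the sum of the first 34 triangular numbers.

Σ i(i+1)/2 = (Σi² + Σi) / 2 over i = 1..34.
Σi = 595 and Σi² = 13685.
(1·13685 + 1·595) / 2 = 14280/2 = 7140.

7140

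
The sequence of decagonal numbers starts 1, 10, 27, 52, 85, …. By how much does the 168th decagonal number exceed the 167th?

Consecutive decagonal numbers differ by 8n − 7: here 8·168 − 7 = 1337.

1337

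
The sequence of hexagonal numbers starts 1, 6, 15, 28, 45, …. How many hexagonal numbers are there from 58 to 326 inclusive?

The n-th hexagonal number is n(2n−1).
Smallest index with value ≥ 58: n = 6 (giving 66).
Largest index with value ≤ 326: n = 13 (giving 325).
Indices 6 through 13: 8 terms.

8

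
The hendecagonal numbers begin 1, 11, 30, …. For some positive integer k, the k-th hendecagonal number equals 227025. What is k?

225

Set n(9n−7)/2 = 227025, giving 9n² − 7n − 454050 = 0.
The discriminant is 49 + 72·227025 = 16345849, and √16345849 = 4043.
So n = (7 + 4043) / 18 = 4050/18 = 225.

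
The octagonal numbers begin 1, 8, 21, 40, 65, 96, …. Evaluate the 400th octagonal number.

479200

The 400th octagonal number is n(3n−2) with n = 400.
400·(3·400 − 2) = 400·1198 = 479200.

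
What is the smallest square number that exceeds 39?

49

Solve n² > 39 for integer n.
The largest n with value ≤ 39 is 6 (since 36 ≤ 39 < 49), so the first above is n = 7, value 49.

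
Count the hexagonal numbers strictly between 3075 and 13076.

42

The n-th hexagonal number is n(2n−1).
Smallest index with value > 3075: n = 40 (giving 3160).
Largest index with value < 13076: n = 81 (giving 13041).
Indices 40 through 81: 42 terms.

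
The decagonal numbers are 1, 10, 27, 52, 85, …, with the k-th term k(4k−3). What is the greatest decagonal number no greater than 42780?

42127

Solve n(4n−3) ≤ 42780 for integer n.
n = 103 gives 42127 ≤ 42780, while n = 104 gives 42952 > 42780; so the answer is 42127.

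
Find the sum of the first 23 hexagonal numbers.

8372

Σ i(2i−1) = 2Σi² − Σi over i = 1..23.
Σi = 276 and Σi² = 4324.
2·4324 − 1·276 = 8372.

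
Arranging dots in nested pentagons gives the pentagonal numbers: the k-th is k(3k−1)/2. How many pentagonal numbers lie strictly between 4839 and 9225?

22

The n-th pentagonal number is n(3n−1)/2.
Smallest index with value > 4839: n = 57 (giving 4845).
Largest index with value < 9225: n = 78 (giving 9087).
Indices 57 through 78: 22 terms.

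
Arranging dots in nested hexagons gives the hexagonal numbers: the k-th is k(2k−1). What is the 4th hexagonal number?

28

The 4th hexagonal number is n(2n−1) with n = 4.
4·(2·4 − 1) = 4·7 = 28.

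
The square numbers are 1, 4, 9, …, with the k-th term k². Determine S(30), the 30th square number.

900

30² = 900.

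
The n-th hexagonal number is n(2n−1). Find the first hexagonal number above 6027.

Solve n(2n−1) > 6027 for integer n.
The largest n with value ≤ 6027 is 55 (since 5995 ≤ 6027 < 6216), so the first above is n = 56, value 6216.

6216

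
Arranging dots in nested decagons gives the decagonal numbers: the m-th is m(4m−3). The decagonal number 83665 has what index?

145

Set n(4n−3) = 83665, giving 4n² − 3n − 83665 = 0.
So n = (3 + 1157) / 8 = 1160/8 = 145.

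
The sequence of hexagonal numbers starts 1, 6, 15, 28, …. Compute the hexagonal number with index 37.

2701

The 37th hexagonal number is n(2n−1) with n = 37.
37·(2·37 − 1) = 37·73 = 2701.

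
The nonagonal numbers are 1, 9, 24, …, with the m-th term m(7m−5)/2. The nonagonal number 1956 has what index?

24

Set n(7n−5)/2 = 1956, giving 7n² − 5n − 3912 = 0.
The discriminant is 25 + 56·1956 = 109561, and √109561 = 331.
So n = (5 + 331) / 14 = 336/14 = 24.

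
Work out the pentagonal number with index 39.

39·(3·39 − 1)/2 = 39·116/2 = 39·58 = 2262.

2262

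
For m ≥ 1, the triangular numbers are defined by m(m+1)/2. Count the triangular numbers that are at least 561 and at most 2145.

33

The n-th triangular number is n(n+1)/2.
Smallest index with value ≥ 561: n = 33 (giving 561).
Largest index with value ≤ 2145: n = 65 (giving 2145).
Indices 33 through 65: 33 terms.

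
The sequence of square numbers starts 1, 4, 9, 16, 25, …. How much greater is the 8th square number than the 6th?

8² = 64 and 6² = 36.
Difference: 64 − 36 = 28.

28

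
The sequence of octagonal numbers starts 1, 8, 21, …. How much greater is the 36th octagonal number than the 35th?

211

Consecutive octagonal numbers differ by 6n − 5: here 6·36 − 5 = 211.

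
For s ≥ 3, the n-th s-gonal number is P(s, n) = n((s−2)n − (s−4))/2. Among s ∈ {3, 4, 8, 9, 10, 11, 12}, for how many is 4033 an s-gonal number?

s = 3: P(3, 89) = 4005 and P(3, 90) = 4095; 4033 is not s-gonal.
s = 4: P(4, 63) = 3969 and P(4, 64) = 4096; 4033 is not s-gonal.
s = 8: P(8, 37) = 4033. ✓
s = 9: P(9, 34) = 3961 and P(9, 35) = 4200; 4033 is not s-gonal.
s = 10: P(10, 32) = 4000 and P(10, 33) = 4257; 4033 is not s-gonal.
s = 11: P(11, 30) = 3945 and P(11, 31) = 4216; 4033 is not s-gonal.
s = 12: P(12, 28) = 3808 and P(12, 29) = 4089; 4033 is not s-gonal.
Hits: s ∈ {8} → 1.

1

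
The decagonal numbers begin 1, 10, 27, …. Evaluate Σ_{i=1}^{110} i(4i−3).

1780625

Σ i(4i−3) = 4Σi² − 3Σi over i = 1..110.
Σi = 6105 and Σi² = 449735.
4·449735 − 3·6105 = 1780625.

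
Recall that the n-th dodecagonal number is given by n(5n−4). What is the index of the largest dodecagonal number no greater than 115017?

152

Solve n(5n−4) ≤ 115017 for integer n.
n = 152 gives 114912 ≤ 115017, while n = 153 gives 116433 > 115017; so the answer is index 152.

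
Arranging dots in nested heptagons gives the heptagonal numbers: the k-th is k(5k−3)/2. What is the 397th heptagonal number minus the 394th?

397·(5·397 − 3)/2 = 393427 and 394·(5·394 − 3)/2 = 387499.
Difference: 393427 − 387499 = 5928.

5928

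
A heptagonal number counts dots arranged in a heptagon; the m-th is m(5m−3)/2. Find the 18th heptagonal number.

The 18th heptagonal number is n(5n−3)/2 with n = 18.
18·(5·18 − 3)/2 = 18·87/2 = 783.

783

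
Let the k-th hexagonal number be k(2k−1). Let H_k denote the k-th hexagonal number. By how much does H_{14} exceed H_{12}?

102

14·(2·14 − 1) = 378 and 12·(2·12 − 1) = 276.
Difference: 378 − 276 = 102.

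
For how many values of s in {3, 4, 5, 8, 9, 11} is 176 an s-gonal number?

s = 3: P(3, 18) = 171 and P(3, 19) = 190; 176 is not s-gonal.
s = 4: P(4, 13) = 169 and P(4, 14) = 196; 176 is not s-gonal.
s = 5: P(5, 11) = 176. ✓
s = 8: P(8, 8) = 176. ✓
s = 9: P(9, 7) = 154 and P(9, 8) = 204; 176 is not s-gonal.
s = 11: P(11, 6) = 141 and P(11, 7) = 196; 176 is not s-gonal.
Hits: s ∈ {5, 8} → 2.

2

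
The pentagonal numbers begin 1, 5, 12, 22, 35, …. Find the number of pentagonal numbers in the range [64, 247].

7

The n-th pentagonal number is n(3n−1)/2.
Smallest index with value ≥ 64: n = 7 (giving 70).
Largest index with value ≤ 247: n = 13 (giving 247).
Indices 7 through 13: 7 terms.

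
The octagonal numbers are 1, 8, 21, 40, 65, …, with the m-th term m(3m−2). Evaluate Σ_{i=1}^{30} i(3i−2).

Σ i(3i−2) = 3Σi² − 2Σi over i = 1..30.
Σi = 465 and Σi² = 9455.
3·9455 − 2·465 = 27435.

27435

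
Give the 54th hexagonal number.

The 54th hexagonal number is n(2n−1) with n = 54.
54·(2·54 − 1) = 54·107 = 5778.

5778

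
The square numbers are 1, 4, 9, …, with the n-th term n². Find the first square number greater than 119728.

120409

Solve n² > 119728 for integer n.
The largest n with value ≤ 119728 is 346 (since 119716 ≤ 119728 < 120409), so the first above is n = 347, value 120409.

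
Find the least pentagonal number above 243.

Solve n(3n−1)/2 > 243 for integer n.
The largest n with value ≤ 243 is 12 (since 210 ≤ 243 < 247), so the first above is n = 13, value 247.

247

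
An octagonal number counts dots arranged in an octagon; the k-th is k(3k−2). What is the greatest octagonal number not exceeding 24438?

24120

Solve n(3n−2) ≤ 24438 for integer n.
n = 90 gives 24120 ≤ 24438, while n = 91 gives 24661 > 24438; so the answer is 24120.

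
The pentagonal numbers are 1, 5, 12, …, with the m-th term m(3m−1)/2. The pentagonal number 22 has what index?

Set n(3n−1)/2 = 22, giving 3n² − n − 44 = 0.
The discriminant is 1 + 24·22 = 529, and √529 = 23.
So n = (1 + 23) / 6 = 24/6 = 4.
Check: 4·(3·4 − 1)/2 = 22. ✓

4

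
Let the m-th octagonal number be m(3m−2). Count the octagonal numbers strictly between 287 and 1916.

The n-th octagonal number is n(3n−2).
Smallest index with value > 287: n = 11 (giving 341).
Largest index with value < 1916: n = 25 (giving 1825).
Indices 11 through 25: 15 terms.

15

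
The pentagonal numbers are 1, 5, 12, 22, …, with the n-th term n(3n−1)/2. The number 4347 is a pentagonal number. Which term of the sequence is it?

Set n(3n−1)/2 = 4347, giving 3n² − n − 8694 = 0.
So n = (1 + 323) / 6 = 324/6 = 54.

54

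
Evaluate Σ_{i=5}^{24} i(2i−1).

9450

Σ i(2i−1) = 2Σi² − Σi over i = 5..24.
Σi = 300 − 10 = 290 and Σi² = 4900 − 30 = 4870.
2·4870 − 1·290 = 9450.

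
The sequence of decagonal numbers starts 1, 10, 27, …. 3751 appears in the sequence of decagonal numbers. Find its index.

31

Set n(4n−3) = 3751, giving 4n² − 3n − 3751 = 0.
The discriminant is 9 + 16·3751 = 60025, and √60025 = 245.
So n = (3 + 245) / 8 = 248/8 = 31.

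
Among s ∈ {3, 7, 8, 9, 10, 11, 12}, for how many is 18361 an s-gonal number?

s = 3: P(3, 191) = 18336 and P(3, 192) = 18528; 18361 is not s-gonal.
s = 7: P(7, 86) = 18361. ✓
s = 8: P(8, 78) = 18096 and P(8, 79) = 18565; 18361 is not s-gonal.
s = 9: P(9, 72) = 17964 and P(9, 73) = 18469; 18361 is not s-gonal.
s = 10: P(10, 68) = 18292 and P(10, 69) = 18837; 18361 is not s-gonal.
s = 11: P(11, 64) = 18208 and P(11, 65) = 18785; 18361 is not s-gonal.
s = 12: P(12, 61) = 18361. ✓
Hits: s ∈ {7, 12} → 2.

2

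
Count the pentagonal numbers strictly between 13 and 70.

3

The n-th pentagonal number is n(3n−1)/2.
Smallest index with value > 13: n = 4 (giving 22).
Largest index with value < 70: n = 6 (giving 51).
Indices 4 through 6: 3 terms.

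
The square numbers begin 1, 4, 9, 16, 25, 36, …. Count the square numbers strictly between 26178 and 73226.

109

The n-th square number is n².
Smallest index with value > 26178: n = 162 (giving 26244).
Largest index with value < 73226: n = 270 (giving 72900).
Indices 162 through 270: 109 terms.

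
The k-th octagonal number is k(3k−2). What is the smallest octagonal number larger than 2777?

Solve n(3n−2) > 2777 for integer n.
The largest n with value ≤ 2777 is 30 (since 2640 ≤ 2777 < 2821), so the first above is n = 31, value 2821.

2821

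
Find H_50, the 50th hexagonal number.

50·(2·50 − 1) = 50·99 = 4950.

4950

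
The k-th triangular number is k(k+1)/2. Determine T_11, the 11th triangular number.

11·12/2 = 132/2 = 66.

66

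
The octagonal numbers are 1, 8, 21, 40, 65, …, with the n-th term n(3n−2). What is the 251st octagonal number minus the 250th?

1501

Consecutive octagonal numbers differ by 6n − 5: here 6·251 − 5 = 1501.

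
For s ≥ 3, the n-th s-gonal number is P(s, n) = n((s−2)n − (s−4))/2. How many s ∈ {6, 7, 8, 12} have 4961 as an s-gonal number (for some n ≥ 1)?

1

s = 6: P(6, 50) = 4950 and P(6, 51) = 5151; 4961 is not s-gonal.
s = 7: P(7, 44) = 4774 and P(7, 45) = 4995; 4961 is not s-gonal.
s = 8: P(8, 41) = 4961. ✓
s = 12: P(12, 31) = 4681 and P(12, 32) = 4992; 4961 is not s-gonal.
Hits: s ∈ {8} → 1.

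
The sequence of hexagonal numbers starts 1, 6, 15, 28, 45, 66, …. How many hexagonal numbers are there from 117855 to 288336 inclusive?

The n-th hexagonal number is n(2n−1).
Smallest index with value ≥ 117855: n = 243 (giving 117855).
Largest index with value ≤ 288336: n = 379 (giving 286903).
Indices 243 through 379: 137 terms.

137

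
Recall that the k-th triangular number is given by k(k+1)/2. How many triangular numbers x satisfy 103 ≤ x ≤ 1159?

34

The n-th triangular number is n(n+1)/2.
Smallest index with value ≥ 103: n = 14 (giving 105).
Largest index with value ≤ 1159: n = 47 (giving 1128).
Indices 14 through 47: 34 terms.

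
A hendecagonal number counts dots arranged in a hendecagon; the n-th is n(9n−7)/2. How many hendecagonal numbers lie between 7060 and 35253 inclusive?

The n-th hendecagonal number is n(9n−7)/2.
Smallest index with value ≥ 7060: n = 40 (giving 7060).
Largest index with value ≤ 35253: n = 88 (giving 34540).
Indices 40 through 88: 49 terms.

49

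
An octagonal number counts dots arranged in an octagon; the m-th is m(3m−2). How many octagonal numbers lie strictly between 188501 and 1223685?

387

The n-th octagonal number is n(3n−2).
Smallest index with value > 188501: n = 252 (giving 190008).
Largest index with value < 1223685: n = 638 (giving 1219856).
Indices 252 through 638: 387 terms.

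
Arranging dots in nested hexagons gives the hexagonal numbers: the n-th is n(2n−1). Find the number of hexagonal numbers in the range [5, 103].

The n-th hexagonal number is n(2n−1).
Smallest index with value ≥ 5: n = 2 (giving 6).
Largest index with value ≤ 103: n = 7 (giving 91).
Indices 2 through 7: 6 terms.

6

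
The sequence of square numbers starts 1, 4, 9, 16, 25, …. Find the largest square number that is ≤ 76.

64

Solve n² ≤ 76 for integer n.
n = 8 gives 64 ≤ 76, while n = 9 gives 81 > 76; so the answer is 64.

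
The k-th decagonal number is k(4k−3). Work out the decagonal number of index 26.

2626

The 26th decagonal number is n(4n−3) with n = 26.
26·(4·26 − 3) = 26·101 = 2626.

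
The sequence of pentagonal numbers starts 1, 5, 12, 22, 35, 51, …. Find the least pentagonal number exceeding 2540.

2625

Solve n(3n−1)/2 > 2540 for integer n.
The largest n with value ≤ 2540 is 41 (since 2501 ≤ 2540 < 2625), so the first above is n = 42, value 2625.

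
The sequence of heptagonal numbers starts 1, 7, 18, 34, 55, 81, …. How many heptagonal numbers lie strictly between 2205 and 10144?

33

The n-th heptagonal number is n(5n−3)/2.
Smallest index with value > 2205: n = 31 (giving 2356).
Largest index with value < 10144: n = 63 (giving 9828).
Indices 31 through 63: 33 terms.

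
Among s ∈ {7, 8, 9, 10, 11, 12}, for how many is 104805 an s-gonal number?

1

s = 7: P(7, 205) = 104755 and P(7, 206) = 105781; 104805 is not s-gonal.
s = 8: P(8, 187) = 104533 and P(8, 188) = 105656; 104805 is not s-gonal.
s = 9: P(9, 173) = 104319 and P(9, 174) = 105531; 104805 is not s-gonal.
s = 10: P(10, 162) = 104490 and P(10, 163) = 105787; 104805 is not s-gonal.
s = 11: P(11, 153) = 104805. ✓
s = 12: P(12, 145) = 104545 and P(12, 146) = 105996; 104805 is not s-gonal.
Hits: s ∈ {11} → 1.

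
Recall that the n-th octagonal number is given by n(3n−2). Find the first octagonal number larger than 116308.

117216

Solve n(3n−2) > 116308 for integer n.
The largest n with value ≤ 116308 is 197 (since 116033 ≤ 116308 < 117216), so the first above is n = 198, value 117216.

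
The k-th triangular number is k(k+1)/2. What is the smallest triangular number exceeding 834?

861

Solve n(n+1)/2 > 834 for integer n.
The largest n with value ≤ 834 is 40 (since 820 ≤ 834 < 861), so the first above is n = 41, value 861.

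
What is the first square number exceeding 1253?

1296

Solve n² > 1253 for integer n.
The largest n with value ≤ 1253 is 35 (since 1225 ≤ 1253 < 1296), so the first above is n = 36, value 1296.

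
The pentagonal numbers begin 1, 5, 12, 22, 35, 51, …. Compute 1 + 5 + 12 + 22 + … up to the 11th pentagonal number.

Σ i(3i−1)/2 = (3Σi² − Σi) / 2 over i = 1..11.
Σi = 66 and Σi² = 506.
(3·506 − 1·66) / 2 = 1452/2 = 726.

726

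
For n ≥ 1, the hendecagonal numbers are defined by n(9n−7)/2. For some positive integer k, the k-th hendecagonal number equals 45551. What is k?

Set n(9n−7)/2 = 45551, giving 9n² − 7n − 91102 = 0.
The discriminant is 49 + 72·45551 = 3279721, and √3279721 = 1811.
So n = (7 + 1811) / 18 = 1818/18 = 101.
Check: 101·(9·101 − 7)/2 = 45551. ✓

101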